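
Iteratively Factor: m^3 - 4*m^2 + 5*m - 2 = (m - 2)*(m^2 - 2*m + 1) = (m - 2)*(m - 1)*(m - 1)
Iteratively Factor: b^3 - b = (b)*(b^2 - 1) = b*(b - 1)*(b + 1)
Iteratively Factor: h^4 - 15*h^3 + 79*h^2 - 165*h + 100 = (h - 4)*(h^3 - 11*h^2 + 35*h - 25) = (h - 4)*(h - 1)*(h^2 - 10*h + 25) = (h - 5)*(h - 4)*(h - 1)*(h - 5)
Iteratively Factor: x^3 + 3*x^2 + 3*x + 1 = (x + 1)*(x^2 + 2*x + 1) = (x + 1)^2*(x + 1)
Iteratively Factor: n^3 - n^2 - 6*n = (n)*(n^2 - n - 6) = n*(n - 3)*(n + 2)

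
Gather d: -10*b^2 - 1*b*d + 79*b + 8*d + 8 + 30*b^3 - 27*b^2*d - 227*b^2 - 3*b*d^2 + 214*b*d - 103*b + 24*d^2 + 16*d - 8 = 30*b^3 - 237*b^2 - 24*b + d^2*(24 - 3*b) + d*(-27*b^2 + 213*b + 24)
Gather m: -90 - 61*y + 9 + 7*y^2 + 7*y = 7*y^2 - 54*y - 81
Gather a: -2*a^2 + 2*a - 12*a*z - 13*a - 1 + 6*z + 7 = -2*a^2 + a*(-12*z - 11) + 6*z + 6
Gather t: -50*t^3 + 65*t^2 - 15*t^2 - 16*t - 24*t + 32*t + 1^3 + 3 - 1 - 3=-50*t^3 + 50*t^2 - 8*t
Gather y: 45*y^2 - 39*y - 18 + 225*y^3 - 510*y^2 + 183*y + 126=225*y^3 - 465*y^2 + 144*y + 108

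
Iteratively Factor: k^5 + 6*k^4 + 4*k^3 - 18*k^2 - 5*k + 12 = (k + 4)*(k^4 + 2*k^3 - 4*k^2 - 2*k + 3) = (k + 3)*(k + 4)*(k^3 - k^2 - k + 1) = (k - 1)*(k + 3)*(k + 4)*(k^2 - 1) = (k - 1)*(k + 1)*(k + 3)*(k + 4)*(k - 1)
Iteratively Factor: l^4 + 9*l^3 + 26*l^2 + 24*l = (l + 3)*(l^3 + 6*l^2 + 8*l) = (l + 3)*(l + 4)*(l^2 + 2*l) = (l + 2)*(l + 3)*(l + 4)*(l)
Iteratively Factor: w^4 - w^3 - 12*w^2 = (w + 3)*(w^3 - 4*w^2) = w*(w + 3)*(w^2 - 4*w) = w^2*(w + 3)*(w - 4)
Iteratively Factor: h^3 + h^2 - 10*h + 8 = (h + 4)*(h^2 - 3*h + 2) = (h - 1)*(h + 4)*(h - 2)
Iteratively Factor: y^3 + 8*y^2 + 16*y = (y + 4)*(y^2 + 4*y) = (y + 4)^2*(y)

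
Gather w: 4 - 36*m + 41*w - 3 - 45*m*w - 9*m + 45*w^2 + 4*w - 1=-45*m + 45*w^2 + w*(45 - 45*m)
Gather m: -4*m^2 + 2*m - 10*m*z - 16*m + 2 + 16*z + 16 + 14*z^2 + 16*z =-4*m^2 + m*(-10*z - 14) + 14*z^2 + 32*z + 18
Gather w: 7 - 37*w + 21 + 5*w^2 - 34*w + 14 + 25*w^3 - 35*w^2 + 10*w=25*w^3 - 30*w^2 - 61*w + 42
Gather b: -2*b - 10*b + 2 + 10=12 - 12*b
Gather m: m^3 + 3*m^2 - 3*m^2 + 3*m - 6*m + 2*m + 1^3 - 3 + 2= m^3 - m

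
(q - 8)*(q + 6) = q^2 - 2*q - 48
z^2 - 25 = (z - 5)*(z + 5)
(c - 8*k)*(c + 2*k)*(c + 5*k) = c^3 - c^2*k - 46*c*k^2 - 80*k^3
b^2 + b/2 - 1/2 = (b - 1/2)*(b + 1)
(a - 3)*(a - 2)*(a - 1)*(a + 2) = a^4 - 4*a^3 - a^2 + 16*a - 12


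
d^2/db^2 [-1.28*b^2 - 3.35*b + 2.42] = -2.56000000000000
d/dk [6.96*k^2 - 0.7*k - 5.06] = 13.92*k - 0.7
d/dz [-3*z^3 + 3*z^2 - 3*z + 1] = -9*z^2 + 6*z - 3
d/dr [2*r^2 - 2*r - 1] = 4*r - 2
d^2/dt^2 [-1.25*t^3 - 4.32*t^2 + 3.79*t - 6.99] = -7.5*t - 8.64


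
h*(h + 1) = h^2 + h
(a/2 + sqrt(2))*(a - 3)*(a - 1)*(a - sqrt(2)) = a^4/2 - 2*a^3 + sqrt(2)*a^3/2 - 2*sqrt(2)*a^2 - a^2/2 + 3*sqrt(2)*a/2 + 8*a - 6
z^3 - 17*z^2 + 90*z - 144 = (z - 8)*(z - 6)*(z - 3)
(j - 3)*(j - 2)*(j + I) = j^3 - 5*j^2 + I*j^2 + 6*j - 5*I*j + 6*I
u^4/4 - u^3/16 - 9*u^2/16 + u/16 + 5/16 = (u/4 + 1/4)*(u - 5/4)*(u - 1)*(u + 1)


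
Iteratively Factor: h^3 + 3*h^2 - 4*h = (h + 4)*(h^2 - h) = (h - 1)*(h + 4)*(h)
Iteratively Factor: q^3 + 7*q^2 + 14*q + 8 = (q + 2)*(q^2 + 5*q + 4) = (q + 2)*(q + 4)*(q + 1)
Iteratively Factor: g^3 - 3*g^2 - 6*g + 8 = (g + 2)*(g^2 - 5*g + 4) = (g - 4)*(g + 2)*(g - 1)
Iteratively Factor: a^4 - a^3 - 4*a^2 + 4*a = (a)*(a^3 - a^2 - 4*a + 4) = a*(a - 1)*(a^2 - 4) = a*(a - 1)*(a + 2)*(a - 2)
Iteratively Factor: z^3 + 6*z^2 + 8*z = (z + 4)*(z^2 + 2*z) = z*(z + 4)*(z + 2)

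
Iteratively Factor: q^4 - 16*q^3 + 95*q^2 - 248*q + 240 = (q - 5)*(q^3 - 11*q^2 + 40*q - 48) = (q - 5)*(q - 4)*(q^2 - 7*q + 12) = (q - 5)*(q - 4)*(q - 3)*(q - 4)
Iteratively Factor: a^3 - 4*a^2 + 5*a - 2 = (a - 1)*(a^2 - 3*a + 2) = (a - 1)^2*(a - 2)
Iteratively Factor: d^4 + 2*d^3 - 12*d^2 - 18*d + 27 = (d + 3)*(d^3 - d^2 - 9*d + 9) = (d - 3)*(d + 3)*(d^2 + 2*d - 3) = (d - 3)*(d + 3)^2*(d - 1)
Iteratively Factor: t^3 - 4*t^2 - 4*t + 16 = (t + 2)*(t^2 - 6*t + 8) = (t - 4)*(t + 2)*(t - 2)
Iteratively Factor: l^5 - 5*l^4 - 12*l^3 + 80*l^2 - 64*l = (l - 4)*(l^4 - l^3 - 16*l^2 + 16*l) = (l - 4)*(l + 4)*(l^3 - 5*l^2 + 4*l) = (l - 4)^2*(l + 4)*(l^2 - l) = (l - 4)^2*(l - 1)*(l + 4)*(l)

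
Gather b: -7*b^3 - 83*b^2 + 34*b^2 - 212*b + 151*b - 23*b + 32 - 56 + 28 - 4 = -7*b^3 - 49*b^2 - 84*b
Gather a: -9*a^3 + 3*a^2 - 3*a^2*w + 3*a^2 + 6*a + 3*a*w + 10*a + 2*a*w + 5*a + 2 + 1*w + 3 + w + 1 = -9*a^3 + a^2*(6 - 3*w) + a*(5*w + 21) + 2*w + 6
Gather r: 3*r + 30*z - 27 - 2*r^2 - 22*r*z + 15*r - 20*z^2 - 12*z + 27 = -2*r^2 + r*(18 - 22*z) - 20*z^2 + 18*z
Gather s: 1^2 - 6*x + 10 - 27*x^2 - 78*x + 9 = -27*x^2 - 84*x + 20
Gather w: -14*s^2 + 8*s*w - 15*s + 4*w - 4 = -14*s^2 - 15*s + w*(8*s + 4) - 4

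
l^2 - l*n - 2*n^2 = (l - 2*n)*(l + n)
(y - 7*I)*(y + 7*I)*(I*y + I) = I*y^3 + I*y^2 + 49*I*y + 49*I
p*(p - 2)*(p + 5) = p^3 + 3*p^2 - 10*p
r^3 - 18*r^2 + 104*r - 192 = (r - 8)*(r - 6)*(r - 4)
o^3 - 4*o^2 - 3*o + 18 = (o - 3)^2*(o + 2)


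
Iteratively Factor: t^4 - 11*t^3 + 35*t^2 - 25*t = (t - 5)*(t^3 - 6*t^2 + 5*t) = t*(t - 5)*(t^2 - 6*t + 5) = t*(t - 5)*(t - 1)*(t - 5)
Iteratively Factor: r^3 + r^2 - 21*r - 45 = (r - 5)*(r^2 + 6*r + 9) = (r - 5)*(r + 3)*(r + 3)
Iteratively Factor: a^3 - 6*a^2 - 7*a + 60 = (a - 5)*(a^2 - a - 12) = (a - 5)*(a - 4)*(a + 3)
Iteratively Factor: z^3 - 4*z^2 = (z)*(z^2 - 4*z) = z^2*(z - 4)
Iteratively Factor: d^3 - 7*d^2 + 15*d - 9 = (d - 3)*(d^2 - 4*d + 3) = (d - 3)^2*(d - 1)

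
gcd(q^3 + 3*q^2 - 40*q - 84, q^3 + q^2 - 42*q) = q^2 + q - 42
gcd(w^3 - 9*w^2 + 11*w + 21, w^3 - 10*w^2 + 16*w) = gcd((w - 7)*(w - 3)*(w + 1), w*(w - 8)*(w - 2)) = 1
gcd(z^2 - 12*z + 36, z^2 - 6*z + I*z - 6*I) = z - 6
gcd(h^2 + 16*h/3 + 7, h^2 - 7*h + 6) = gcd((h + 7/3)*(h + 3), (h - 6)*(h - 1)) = 1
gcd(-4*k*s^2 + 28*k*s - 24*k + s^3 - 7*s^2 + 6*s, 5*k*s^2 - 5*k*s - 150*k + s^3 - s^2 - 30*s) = s - 6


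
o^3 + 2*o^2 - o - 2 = (o - 1)*(o + 1)*(o + 2)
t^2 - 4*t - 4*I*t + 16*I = (t - 4)*(t - 4*I)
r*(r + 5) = r^2 + 5*r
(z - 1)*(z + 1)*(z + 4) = z^3 + 4*z^2 - z - 4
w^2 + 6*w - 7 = (w - 1)*(w + 7)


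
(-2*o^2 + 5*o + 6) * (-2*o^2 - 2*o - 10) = 4*o^4 - 6*o^3 - 2*o^2 - 62*o - 60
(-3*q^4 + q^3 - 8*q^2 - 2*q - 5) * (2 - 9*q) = 27*q^5 - 15*q^4 + 74*q^3 + 2*q^2 + 41*q - 10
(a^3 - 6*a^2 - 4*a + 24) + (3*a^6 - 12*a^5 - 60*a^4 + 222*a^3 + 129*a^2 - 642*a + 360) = 3*a^6 - 12*a^5 - 60*a^4 + 223*a^3 + 123*a^2 - 646*a + 384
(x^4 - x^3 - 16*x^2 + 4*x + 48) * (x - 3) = x^5 - 4*x^4 - 13*x^3 + 52*x^2 + 36*x - 144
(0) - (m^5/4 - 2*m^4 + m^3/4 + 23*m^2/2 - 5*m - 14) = -m^5/4 + 2*m^4 - m^3/4 - 23*m^2/2 + 5*m + 14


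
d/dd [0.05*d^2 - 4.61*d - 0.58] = 0.1*d - 4.61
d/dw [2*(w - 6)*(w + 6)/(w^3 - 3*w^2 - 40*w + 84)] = 2*(-w^2 + 12*w - 40)/(w^4 - 18*w^3 + 109*w^2 - 252*w + 196)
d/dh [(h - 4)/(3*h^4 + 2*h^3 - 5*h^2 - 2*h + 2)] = (-9*h^4 + 44*h^3 + 29*h^2 - 40*h - 6)/(9*h^8 + 12*h^7 - 26*h^6 - 32*h^5 + 29*h^4 + 28*h^3 - 16*h^2 - 8*h + 4)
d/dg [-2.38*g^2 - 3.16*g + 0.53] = -4.76*g - 3.16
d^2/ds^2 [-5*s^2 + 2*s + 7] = -10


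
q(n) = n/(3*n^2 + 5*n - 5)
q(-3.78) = -0.20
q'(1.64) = -0.10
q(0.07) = -0.02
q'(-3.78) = -0.13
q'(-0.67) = -0.13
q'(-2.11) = -3.81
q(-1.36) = 0.22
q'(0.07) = -0.23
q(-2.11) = 0.96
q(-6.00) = -0.08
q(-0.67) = 0.10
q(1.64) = 0.15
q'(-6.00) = -0.02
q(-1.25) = 0.19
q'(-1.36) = -0.27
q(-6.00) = -0.08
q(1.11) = 0.26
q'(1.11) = -0.48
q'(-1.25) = -0.22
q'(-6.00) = -0.02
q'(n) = n*(-6*n - 5)/(3*n^2 + 5*n - 5)^2 + 1/(3*n^2 + 5*n - 5) = (3*n^2 - n*(6*n + 5) + 5*n - 5)/(3*n^2 + 5*n - 5)^2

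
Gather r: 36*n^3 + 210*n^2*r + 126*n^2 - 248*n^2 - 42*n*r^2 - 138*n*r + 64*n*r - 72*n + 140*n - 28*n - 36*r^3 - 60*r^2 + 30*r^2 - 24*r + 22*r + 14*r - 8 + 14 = 36*n^3 - 122*n^2 + 40*n - 36*r^3 + r^2*(-42*n - 30) + r*(210*n^2 - 74*n + 12) + 6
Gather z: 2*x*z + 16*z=z*(2*x + 16)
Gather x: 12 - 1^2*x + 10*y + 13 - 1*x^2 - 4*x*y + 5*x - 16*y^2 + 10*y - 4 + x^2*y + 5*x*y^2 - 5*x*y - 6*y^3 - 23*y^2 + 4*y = x^2*(y - 1) + x*(5*y^2 - 9*y + 4) - 6*y^3 - 39*y^2 + 24*y + 21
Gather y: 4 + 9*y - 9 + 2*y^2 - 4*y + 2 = 2*y^2 + 5*y - 3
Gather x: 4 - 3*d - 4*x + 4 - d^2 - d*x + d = -d^2 - 2*d + x*(-d - 4) + 8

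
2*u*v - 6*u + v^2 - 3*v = (2*u + v)*(v - 3)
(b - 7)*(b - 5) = b^2 - 12*b + 35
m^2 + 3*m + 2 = (m + 1)*(m + 2)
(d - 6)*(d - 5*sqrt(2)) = d^2 - 5*sqrt(2)*d - 6*d + 30*sqrt(2)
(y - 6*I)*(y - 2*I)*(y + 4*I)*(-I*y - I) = -I*y^4 - 4*y^3 - I*y^3 - 4*y^2 - 20*I*y^2 - 48*y - 20*I*y - 48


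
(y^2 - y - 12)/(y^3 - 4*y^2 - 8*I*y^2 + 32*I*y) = (y + 3)/(y*(y - 8*I))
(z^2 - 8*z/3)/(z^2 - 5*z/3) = (3*z - 8)/(3*z - 5)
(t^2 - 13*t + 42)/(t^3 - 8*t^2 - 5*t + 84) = (t - 6)/(t^2 - t - 12)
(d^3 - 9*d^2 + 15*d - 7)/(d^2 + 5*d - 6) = (d^2 - 8*d + 7)/(d + 6)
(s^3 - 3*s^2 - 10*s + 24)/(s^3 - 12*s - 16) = (s^2 + s - 6)/(s^2 + 4*s + 4)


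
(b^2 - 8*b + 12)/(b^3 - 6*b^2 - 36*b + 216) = (b - 2)/(b^2 - 36)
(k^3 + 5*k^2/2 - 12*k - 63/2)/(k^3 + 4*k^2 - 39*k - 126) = (k^2 - k/2 - 21/2)/(k^2 + k - 42)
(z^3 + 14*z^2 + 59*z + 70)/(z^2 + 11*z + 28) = (z^2 + 7*z + 10)/(z + 4)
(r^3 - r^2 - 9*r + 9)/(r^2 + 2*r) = (r^3 - r^2 - 9*r + 9)/(r*(r + 2))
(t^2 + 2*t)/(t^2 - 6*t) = (t + 2)/(t - 6)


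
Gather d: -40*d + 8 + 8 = 16 - 40*d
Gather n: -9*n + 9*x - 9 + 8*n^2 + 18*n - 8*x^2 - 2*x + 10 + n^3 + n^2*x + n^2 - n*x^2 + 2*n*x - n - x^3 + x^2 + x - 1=n^3 + n^2*(x + 9) + n*(-x^2 + 2*x + 8) - x^3 - 7*x^2 + 8*x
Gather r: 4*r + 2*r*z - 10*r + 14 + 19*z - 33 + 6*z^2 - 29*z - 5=r*(2*z - 6) + 6*z^2 - 10*z - 24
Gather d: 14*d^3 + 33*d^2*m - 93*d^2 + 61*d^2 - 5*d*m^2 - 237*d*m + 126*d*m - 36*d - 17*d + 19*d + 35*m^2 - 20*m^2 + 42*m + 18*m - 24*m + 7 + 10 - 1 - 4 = 14*d^3 + d^2*(33*m - 32) + d*(-5*m^2 - 111*m - 34) + 15*m^2 + 36*m + 12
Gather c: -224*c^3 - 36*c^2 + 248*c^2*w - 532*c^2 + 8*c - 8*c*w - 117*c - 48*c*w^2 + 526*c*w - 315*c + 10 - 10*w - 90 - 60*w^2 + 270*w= -224*c^3 + c^2*(248*w - 568) + c*(-48*w^2 + 518*w - 424) - 60*w^2 + 260*w - 80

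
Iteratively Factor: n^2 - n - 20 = (n - 5)*(n + 4)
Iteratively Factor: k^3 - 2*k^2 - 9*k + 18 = (k - 2)*(k^2 - 9) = (k - 2)*(k + 3)*(k - 3)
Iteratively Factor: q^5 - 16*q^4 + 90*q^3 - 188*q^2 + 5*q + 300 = (q - 5)*(q^4 - 11*q^3 + 35*q^2 - 13*q - 60) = (q - 5)*(q - 3)*(q^3 - 8*q^2 + 11*q + 20) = (q - 5)*(q - 4)*(q - 3)*(q^2 - 4*q - 5) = (q - 5)^2*(q - 4)*(q - 3)*(q + 1)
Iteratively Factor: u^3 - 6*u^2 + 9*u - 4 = (u - 1)*(u^2 - 5*u + 4) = (u - 4)*(u - 1)*(u - 1)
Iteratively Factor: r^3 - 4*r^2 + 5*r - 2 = (r - 1)*(r^2 - 3*r + 2) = (r - 1)^2*(r - 2)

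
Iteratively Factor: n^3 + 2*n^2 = (n + 2)*(n^2) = n*(n + 2)*(n)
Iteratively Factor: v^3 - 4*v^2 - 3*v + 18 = (v - 3)*(v^2 - v - 6) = (v - 3)^2*(v + 2)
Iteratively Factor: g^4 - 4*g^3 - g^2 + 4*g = (g)*(g^3 - 4*g^2 - g + 4) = g*(g - 1)*(g^2 - 3*g - 4) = g*(g - 4)*(g - 1)*(g + 1)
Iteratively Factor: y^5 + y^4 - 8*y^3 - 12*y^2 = (y)*(y^4 + y^3 - 8*y^2 - 12*y) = y*(y + 2)*(y^3 - y^2 - 6*y) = y*(y - 3)*(y + 2)*(y^2 + 2*y) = y^2*(y - 3)*(y + 2)*(y + 2)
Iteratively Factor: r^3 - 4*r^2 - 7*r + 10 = (r + 2)*(r^2 - 6*r + 5) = (r - 5)*(r + 2)*(r - 1)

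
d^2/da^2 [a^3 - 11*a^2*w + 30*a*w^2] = 6*a - 22*w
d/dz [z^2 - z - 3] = 2*z - 1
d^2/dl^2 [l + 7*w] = 0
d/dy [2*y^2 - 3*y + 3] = 4*y - 3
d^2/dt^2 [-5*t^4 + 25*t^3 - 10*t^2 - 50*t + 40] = -60*t^2 + 150*t - 20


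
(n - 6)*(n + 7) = n^2 + n - 42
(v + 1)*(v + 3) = v^2 + 4*v + 3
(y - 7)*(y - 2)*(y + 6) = y^3 - 3*y^2 - 40*y + 84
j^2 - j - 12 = (j - 4)*(j + 3)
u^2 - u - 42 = (u - 7)*(u + 6)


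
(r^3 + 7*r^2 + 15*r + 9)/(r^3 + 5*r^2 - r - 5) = (r^2 + 6*r + 9)/(r^2 + 4*r - 5)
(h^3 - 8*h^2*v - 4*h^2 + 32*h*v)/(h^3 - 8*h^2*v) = (h - 4)/h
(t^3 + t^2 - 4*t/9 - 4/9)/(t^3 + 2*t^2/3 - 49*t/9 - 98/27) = 3*(3*t^2 + t - 2)/(9*t^2 - 49)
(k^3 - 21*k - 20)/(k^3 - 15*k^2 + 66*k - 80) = (k^2 + 5*k + 4)/(k^2 - 10*k + 16)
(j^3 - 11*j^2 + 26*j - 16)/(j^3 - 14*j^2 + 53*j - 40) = (j - 2)/(j - 5)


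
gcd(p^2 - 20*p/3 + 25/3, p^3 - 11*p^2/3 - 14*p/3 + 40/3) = p - 5/3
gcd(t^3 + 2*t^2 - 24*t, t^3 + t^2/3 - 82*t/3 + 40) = t^2 + 2*t - 24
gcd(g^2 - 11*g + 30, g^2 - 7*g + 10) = g - 5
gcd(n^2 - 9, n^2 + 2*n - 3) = n + 3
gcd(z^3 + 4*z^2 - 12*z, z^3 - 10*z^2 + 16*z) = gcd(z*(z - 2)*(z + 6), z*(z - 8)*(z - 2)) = z^2 - 2*z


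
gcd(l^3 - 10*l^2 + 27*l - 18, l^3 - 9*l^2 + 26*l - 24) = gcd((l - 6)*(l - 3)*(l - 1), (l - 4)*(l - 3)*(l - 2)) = l - 3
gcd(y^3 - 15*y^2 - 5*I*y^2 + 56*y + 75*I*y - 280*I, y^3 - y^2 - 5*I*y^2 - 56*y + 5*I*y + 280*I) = y^2 + y*(-8 - 5*I) + 40*I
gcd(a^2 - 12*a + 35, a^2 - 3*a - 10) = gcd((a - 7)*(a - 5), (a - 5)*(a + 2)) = a - 5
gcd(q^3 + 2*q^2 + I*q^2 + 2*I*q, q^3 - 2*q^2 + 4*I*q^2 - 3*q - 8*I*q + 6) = q + I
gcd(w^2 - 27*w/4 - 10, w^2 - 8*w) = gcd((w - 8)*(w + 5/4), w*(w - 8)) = w - 8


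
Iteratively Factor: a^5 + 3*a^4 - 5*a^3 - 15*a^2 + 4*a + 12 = (a + 2)*(a^4 + a^3 - 7*a^2 - a + 6) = (a + 1)*(a + 2)*(a^3 - 7*a + 6) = (a + 1)*(a + 2)*(a + 3)*(a^2 - 3*a + 2) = (a - 1)*(a + 1)*(a + 2)*(a + 3)*(a - 2)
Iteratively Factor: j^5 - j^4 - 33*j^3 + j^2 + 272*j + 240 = (j - 5)*(j^4 + 4*j^3 - 13*j^2 - 64*j - 48) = (j - 5)*(j + 4)*(j^3 - 13*j - 12) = (j - 5)*(j - 4)*(j + 4)*(j^2 + 4*j + 3) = (j - 5)*(j - 4)*(j + 1)*(j + 4)*(j + 3)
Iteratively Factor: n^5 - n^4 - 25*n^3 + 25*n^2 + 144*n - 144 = (n - 3)*(n^4 + 2*n^3 - 19*n^2 - 32*n + 48) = (n - 3)*(n - 1)*(n^3 + 3*n^2 - 16*n - 48) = (n - 3)*(n - 1)*(n + 3)*(n^2 - 16) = (n - 4)*(n - 3)*(n - 1)*(n + 3)*(n + 4)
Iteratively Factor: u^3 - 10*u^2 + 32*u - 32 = (u - 4)*(u^2 - 6*u + 8) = (u - 4)*(u - 2)*(u - 4)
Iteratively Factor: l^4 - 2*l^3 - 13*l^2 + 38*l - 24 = (l - 2)*(l^3 - 13*l + 12) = (l - 2)*(l + 4)*(l^2 - 4*l + 3) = (l - 3)*(l - 2)*(l + 4)*(l - 1)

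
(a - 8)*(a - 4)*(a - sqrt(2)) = a^3 - 12*a^2 - sqrt(2)*a^2 + 12*sqrt(2)*a + 32*a - 32*sqrt(2)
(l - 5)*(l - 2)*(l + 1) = l^3 - 6*l^2 + 3*l + 10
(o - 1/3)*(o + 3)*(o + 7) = o^3 + 29*o^2/3 + 53*o/3 - 7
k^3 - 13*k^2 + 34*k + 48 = (k - 8)*(k - 6)*(k + 1)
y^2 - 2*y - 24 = (y - 6)*(y + 4)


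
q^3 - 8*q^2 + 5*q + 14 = (q - 7)*(q - 2)*(q + 1)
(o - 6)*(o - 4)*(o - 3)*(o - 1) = o^4 - 14*o^3 + 67*o^2 - 126*o + 72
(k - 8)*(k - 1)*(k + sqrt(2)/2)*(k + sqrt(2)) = k^4 - 9*k^3 + 3*sqrt(2)*k^3/2 - 27*sqrt(2)*k^2/2 + 9*k^2 - 9*k + 12*sqrt(2)*k + 8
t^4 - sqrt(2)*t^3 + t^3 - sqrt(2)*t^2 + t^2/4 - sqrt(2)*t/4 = t*(t + 1/2)^2*(t - sqrt(2))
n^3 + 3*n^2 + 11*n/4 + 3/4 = (n + 1/2)*(n + 1)*(n + 3/2)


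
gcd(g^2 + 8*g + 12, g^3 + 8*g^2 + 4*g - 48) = g + 6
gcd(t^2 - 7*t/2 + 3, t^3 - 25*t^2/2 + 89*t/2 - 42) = t - 3/2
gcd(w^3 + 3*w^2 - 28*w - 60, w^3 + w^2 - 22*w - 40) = w^2 - 3*w - 10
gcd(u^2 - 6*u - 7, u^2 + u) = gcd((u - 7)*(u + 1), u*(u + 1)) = u + 1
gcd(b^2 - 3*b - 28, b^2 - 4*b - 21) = b - 7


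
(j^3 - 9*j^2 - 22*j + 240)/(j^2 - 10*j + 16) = (j^2 - j - 30)/(j - 2)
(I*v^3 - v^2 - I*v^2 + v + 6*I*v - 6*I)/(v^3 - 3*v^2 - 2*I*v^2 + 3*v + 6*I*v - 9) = (I*v^3 - v^2*(1 + I) + v*(1 + 6*I) - 6*I)/(v^3 - v^2*(3 + 2*I) + 3*v*(1 + 2*I) - 9)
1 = 1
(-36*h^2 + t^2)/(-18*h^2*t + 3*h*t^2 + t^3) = (-6*h + t)/(t*(-3*h + t))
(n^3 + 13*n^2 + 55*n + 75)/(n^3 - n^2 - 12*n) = (n^2 + 10*n + 25)/(n*(n - 4))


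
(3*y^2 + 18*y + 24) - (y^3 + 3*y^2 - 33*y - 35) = -y^3 + 51*y + 59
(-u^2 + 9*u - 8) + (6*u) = -u^2 + 15*u - 8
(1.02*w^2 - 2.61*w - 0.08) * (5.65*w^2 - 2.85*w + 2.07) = 5.763*w^4 - 17.6535*w^3 + 9.0979*w^2 - 5.1747*w - 0.1656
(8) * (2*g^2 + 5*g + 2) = 16*g^2 + 40*g + 16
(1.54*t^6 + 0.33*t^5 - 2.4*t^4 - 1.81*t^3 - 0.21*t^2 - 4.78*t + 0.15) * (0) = 0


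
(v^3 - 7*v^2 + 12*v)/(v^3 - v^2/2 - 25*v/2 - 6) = 2*v*(v - 3)/(2*v^2 + 7*v + 3)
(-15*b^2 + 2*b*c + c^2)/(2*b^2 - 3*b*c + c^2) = (-15*b^2 + 2*b*c + c^2)/(2*b^2 - 3*b*c + c^2)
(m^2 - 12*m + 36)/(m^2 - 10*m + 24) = (m - 6)/(m - 4)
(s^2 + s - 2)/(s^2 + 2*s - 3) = (s + 2)/(s + 3)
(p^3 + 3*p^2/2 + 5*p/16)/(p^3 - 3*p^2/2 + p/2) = (16*p^2 + 24*p + 5)/(8*(2*p^2 - 3*p + 1))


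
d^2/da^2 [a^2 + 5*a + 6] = 2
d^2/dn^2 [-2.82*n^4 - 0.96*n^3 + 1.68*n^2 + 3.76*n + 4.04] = -33.84*n^2 - 5.76*n + 3.36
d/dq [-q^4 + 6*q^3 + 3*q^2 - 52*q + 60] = -4*q^3 + 18*q^2 + 6*q - 52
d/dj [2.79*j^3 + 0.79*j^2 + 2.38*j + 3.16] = 8.37*j^2 + 1.58*j + 2.38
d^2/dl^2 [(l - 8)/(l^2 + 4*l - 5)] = 2*((4 - 3*l)*(l^2 + 4*l - 5) + 4*(l - 8)*(l + 2)^2)/(l^2 + 4*l - 5)^3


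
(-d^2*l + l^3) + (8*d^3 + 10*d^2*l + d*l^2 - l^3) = 8*d^3 + 9*d^2*l + d*l^2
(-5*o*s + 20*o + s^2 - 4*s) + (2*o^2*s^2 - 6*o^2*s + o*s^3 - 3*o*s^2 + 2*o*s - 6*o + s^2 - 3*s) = 2*o^2*s^2 - 6*o^2*s + o*s^3 - 3*o*s^2 - 3*o*s + 14*o + 2*s^2 - 7*s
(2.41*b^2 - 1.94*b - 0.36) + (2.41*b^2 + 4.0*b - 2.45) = 4.82*b^2 + 2.06*b - 2.81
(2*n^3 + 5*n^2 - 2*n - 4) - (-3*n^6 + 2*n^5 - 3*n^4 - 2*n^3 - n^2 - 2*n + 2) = 3*n^6 - 2*n^5 + 3*n^4 + 4*n^3 + 6*n^2 - 6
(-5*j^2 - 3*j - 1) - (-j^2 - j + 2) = -4*j^2 - 2*j - 3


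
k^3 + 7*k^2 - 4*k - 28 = (k - 2)*(k + 2)*(k + 7)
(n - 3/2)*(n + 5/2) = n^2 + n - 15/4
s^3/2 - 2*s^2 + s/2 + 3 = (s/2 + 1/2)*(s - 3)*(s - 2)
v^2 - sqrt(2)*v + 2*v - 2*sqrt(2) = (v + 2)*(v - sqrt(2))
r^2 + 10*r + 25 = (r + 5)^2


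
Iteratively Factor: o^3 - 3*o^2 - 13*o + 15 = (o - 5)*(o^2 + 2*o - 3) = (o - 5)*(o - 1)*(o + 3)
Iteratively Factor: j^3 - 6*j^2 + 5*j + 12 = (j - 4)*(j^2 - 2*j - 3) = (j - 4)*(j + 1)*(j - 3)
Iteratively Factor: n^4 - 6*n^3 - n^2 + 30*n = (n + 2)*(n^3 - 8*n^2 + 15*n) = (n - 3)*(n + 2)*(n^2 - 5*n) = (n - 5)*(n - 3)*(n + 2)*(n)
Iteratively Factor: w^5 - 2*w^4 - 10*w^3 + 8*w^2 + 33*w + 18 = (w + 1)*(w^4 - 3*w^3 - 7*w^2 + 15*w + 18) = (w + 1)*(w + 2)*(w^3 - 5*w^2 + 3*w + 9) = (w - 3)*(w + 1)*(w + 2)*(w^2 - 2*w - 3) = (w - 3)*(w + 1)^2*(w + 2)*(w - 3)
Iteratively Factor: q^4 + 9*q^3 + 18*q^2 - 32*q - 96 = (q + 3)*(q^3 + 6*q^2 - 32) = (q + 3)*(q + 4)*(q^2 + 2*q - 8) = (q + 3)*(q + 4)^2*(q - 2)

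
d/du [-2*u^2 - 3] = -4*u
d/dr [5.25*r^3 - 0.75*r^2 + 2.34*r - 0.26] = 15.75*r^2 - 1.5*r + 2.34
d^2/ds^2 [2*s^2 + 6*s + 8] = 4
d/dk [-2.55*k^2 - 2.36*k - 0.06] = -5.1*k - 2.36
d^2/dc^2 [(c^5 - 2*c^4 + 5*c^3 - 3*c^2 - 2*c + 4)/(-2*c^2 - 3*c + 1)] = 2*(-12*c^7 - 40*c^6 + 87*c^4 - 123*c^3 + 27*c^2 - 75*c - 35)/(8*c^6 + 36*c^5 + 42*c^4 - 9*c^3 - 21*c^2 + 9*c - 1)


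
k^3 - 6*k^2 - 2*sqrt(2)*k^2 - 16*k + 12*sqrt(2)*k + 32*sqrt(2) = (k - 8)*(k + 2)*(k - 2*sqrt(2))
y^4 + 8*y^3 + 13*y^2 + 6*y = y*(y + 1)^2*(y + 6)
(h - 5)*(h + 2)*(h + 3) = h^3 - 19*h - 30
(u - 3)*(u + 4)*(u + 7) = u^3 + 8*u^2 - 5*u - 84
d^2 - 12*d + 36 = (d - 6)^2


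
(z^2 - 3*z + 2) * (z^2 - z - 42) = z^4 - 4*z^3 - 37*z^2 + 124*z - 84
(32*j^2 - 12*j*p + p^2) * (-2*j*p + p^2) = -64*j^3*p + 56*j^2*p^2 - 14*j*p^3 + p^4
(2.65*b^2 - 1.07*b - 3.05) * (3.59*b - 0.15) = 9.5135*b^3 - 4.2388*b^2 - 10.789*b + 0.4575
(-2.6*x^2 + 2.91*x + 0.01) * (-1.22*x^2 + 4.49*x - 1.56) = 3.172*x^4 - 15.2242*x^3 + 17.1097*x^2 - 4.4947*x - 0.0156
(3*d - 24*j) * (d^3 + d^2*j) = 3*d^4 - 21*d^3*j - 24*d^2*j^2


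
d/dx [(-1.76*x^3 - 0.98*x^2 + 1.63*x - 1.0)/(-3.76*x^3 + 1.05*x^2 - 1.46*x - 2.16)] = (-5.5328*x^4 + 17.3968*x^3 - 0.155899999999999*x^2 + 6.3336*x - 4.9808)/(14.1376*x^6 - 7.896*x^5 + 12.0817*x^4 + 13.1772*x^3 - 2.4044*x^2 + 6.3072*x + 4.6656)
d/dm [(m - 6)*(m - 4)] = 2*m - 10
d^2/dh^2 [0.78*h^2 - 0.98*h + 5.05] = 1.56000000000000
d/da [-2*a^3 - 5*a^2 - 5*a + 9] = -6*a^2 - 10*a - 5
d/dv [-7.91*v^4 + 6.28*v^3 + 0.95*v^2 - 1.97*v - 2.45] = -31.64*v^3 + 18.84*v^2 + 1.9*v - 1.97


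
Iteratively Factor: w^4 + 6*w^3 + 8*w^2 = (w)*(w^3 + 6*w^2 + 8*w) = w*(w + 4)*(w^2 + 2*w) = w^2*(w + 4)*(w + 2)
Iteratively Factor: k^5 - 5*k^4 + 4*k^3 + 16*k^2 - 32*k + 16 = (k + 2)*(k^4 - 7*k^3 + 18*k^2 - 20*k + 8) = (k - 2)*(k + 2)*(k^3 - 5*k^2 + 8*k - 4) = (k - 2)*(k - 1)*(k + 2)*(k^2 - 4*k + 4) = (k - 2)^2*(k - 1)*(k + 2)*(k - 2)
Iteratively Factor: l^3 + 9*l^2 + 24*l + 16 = (l + 1)*(l^2 + 8*l + 16) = (l + 1)*(l + 4)*(l + 4)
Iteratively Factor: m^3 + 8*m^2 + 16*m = (m + 4)*(m^2 + 4*m) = m*(m + 4)*(m + 4)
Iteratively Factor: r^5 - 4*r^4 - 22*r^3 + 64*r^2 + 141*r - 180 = (r - 4)*(r^4 - 22*r^2 - 24*r + 45) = (r - 4)*(r - 1)*(r^3 + r^2 - 21*r - 45) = (r - 5)*(r - 4)*(r - 1)*(r^2 + 6*r + 9) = (r - 5)*(r - 4)*(r - 1)*(r + 3)*(r + 3)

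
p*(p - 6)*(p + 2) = p^3 - 4*p^2 - 12*p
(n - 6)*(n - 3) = n^2 - 9*n + 18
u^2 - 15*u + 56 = (u - 8)*(u - 7)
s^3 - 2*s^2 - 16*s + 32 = (s - 4)*(s - 2)*(s + 4)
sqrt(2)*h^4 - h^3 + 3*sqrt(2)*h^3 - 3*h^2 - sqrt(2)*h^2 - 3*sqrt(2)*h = h*(h + 3)*(h - sqrt(2))*(sqrt(2)*h + 1)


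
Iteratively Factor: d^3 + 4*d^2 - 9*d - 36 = (d + 3)*(d^2 + d - 12) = (d - 3)*(d + 3)*(d + 4)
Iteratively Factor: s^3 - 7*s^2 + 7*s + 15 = (s - 3)*(s^2 - 4*s - 5) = (s - 3)*(s + 1)*(s - 5)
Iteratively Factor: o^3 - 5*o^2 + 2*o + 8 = (o - 2)*(o^2 - 3*o - 4) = (o - 4)*(o - 2)*(o + 1)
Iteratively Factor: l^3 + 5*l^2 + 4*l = (l + 1)*(l^2 + 4*l) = l*(l + 1)*(l + 4)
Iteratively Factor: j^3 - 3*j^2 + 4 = (j + 1)*(j^2 - 4*j + 4) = (j - 2)*(j + 1)*(j - 2)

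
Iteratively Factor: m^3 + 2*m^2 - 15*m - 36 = (m - 4)*(m^2 + 6*m + 9) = (m - 4)*(m + 3)*(m + 3)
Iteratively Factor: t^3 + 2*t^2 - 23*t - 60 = (t + 3)*(t^2 - t - 20) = (t - 5)*(t + 3)*(t + 4)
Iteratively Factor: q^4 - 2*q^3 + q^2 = (q - 1)*(q^3 - q^2) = q*(q - 1)*(q^2 - q) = q*(q - 1)^2*(q)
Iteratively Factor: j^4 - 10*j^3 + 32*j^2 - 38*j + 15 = (j - 1)*(j^3 - 9*j^2 + 23*j - 15) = (j - 3)*(j - 1)*(j^2 - 6*j + 5) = (j - 3)*(j - 1)^2*(j - 5)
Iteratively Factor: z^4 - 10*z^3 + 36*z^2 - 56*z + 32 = (z - 2)*(z^3 - 8*z^2 + 20*z - 16) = (z - 2)^2*(z^2 - 6*z + 8) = (z - 4)*(z - 2)^2*(z - 2)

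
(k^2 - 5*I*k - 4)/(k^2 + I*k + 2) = (k - 4*I)/(k + 2*I)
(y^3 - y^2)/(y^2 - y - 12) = y^2*(1 - y)/(-y^2 + y + 12)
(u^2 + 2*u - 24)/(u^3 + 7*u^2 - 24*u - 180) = (u - 4)/(u^2 + u - 30)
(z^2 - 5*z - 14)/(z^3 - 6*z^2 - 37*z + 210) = (z + 2)/(z^2 + z - 30)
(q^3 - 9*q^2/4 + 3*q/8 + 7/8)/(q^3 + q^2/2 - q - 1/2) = (q - 7/4)/(q + 1)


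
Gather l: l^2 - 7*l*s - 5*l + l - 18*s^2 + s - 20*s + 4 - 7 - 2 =l^2 + l*(-7*s - 4) - 18*s^2 - 19*s - 5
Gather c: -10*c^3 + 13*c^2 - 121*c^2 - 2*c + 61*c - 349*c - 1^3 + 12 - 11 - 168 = -10*c^3 - 108*c^2 - 290*c - 168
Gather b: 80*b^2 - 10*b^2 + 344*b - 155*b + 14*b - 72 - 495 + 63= 70*b^2 + 203*b - 504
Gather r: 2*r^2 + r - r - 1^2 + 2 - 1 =2*r^2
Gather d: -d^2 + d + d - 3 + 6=-d^2 + 2*d + 3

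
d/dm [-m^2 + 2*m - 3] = 2 - 2*m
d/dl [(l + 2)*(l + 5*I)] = 2*l + 2 + 5*I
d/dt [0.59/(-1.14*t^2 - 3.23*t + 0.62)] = (1.3452*t + 1.9057)/(1.14*t^2 + 3.23*t - 0.62)^2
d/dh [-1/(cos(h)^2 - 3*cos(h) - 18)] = (3 - 2*cos(h))*sin(h)/(sin(h)^2 + 3*cos(h) + 17)^2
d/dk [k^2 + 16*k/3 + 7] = 2*k + 16/3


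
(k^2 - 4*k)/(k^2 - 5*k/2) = 2*(k - 4)/(2*k - 5)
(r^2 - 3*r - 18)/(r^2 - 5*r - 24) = (r - 6)/(r - 8)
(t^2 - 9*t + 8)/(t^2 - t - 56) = (t - 1)/(t + 7)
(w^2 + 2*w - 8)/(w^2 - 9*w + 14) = (w + 4)/(w - 7)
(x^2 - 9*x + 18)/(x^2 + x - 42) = (x - 3)/(x + 7)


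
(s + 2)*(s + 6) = s^2 + 8*s + 12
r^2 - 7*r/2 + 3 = (r - 2)*(r - 3/2)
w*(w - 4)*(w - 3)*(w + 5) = w^4 - 2*w^3 - 23*w^2 + 60*w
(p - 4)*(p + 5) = p^2 + p - 20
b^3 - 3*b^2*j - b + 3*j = (b - 1)*(b + 1)*(b - 3*j)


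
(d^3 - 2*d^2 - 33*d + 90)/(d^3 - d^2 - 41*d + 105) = (d + 6)/(d + 7)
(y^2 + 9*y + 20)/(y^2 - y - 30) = (y + 4)/(y - 6)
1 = 1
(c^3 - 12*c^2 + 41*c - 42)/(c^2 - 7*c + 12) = (c^2 - 9*c + 14)/(c - 4)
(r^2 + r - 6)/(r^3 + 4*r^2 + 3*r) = (r - 2)/(r*(r + 1))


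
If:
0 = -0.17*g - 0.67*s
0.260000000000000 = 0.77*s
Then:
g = -1.33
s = 0.34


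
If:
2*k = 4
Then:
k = 2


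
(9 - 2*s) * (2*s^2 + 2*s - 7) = -4*s^3 + 14*s^2 + 32*s - 63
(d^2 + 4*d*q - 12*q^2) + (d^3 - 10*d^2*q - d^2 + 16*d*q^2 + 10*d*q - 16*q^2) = d^3 - 10*d^2*q + 16*d*q^2 + 14*d*q - 28*q^2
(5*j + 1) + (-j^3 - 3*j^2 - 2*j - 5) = -j^3 - 3*j^2 + 3*j - 4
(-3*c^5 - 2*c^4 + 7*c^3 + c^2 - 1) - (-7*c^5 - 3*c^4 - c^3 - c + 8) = 4*c^5 + c^4 + 8*c^3 + c^2 + c - 9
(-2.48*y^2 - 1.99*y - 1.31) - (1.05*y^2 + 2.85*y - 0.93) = -3.53*y^2 - 4.84*y - 0.38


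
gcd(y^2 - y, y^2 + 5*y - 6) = y - 1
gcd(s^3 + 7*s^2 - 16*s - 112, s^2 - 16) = s^2 - 16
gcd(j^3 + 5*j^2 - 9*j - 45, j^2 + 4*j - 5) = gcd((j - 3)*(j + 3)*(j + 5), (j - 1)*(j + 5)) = j + 5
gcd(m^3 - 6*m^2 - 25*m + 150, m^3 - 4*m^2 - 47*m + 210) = m^2 - 11*m + 30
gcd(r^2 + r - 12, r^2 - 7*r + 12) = r - 3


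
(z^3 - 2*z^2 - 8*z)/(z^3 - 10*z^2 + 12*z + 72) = z*(z - 4)/(z^2 - 12*z + 36)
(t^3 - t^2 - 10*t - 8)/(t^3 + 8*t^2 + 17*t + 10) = (t - 4)/(t + 5)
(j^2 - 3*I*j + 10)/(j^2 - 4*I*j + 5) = (j + 2*I)/(j + I)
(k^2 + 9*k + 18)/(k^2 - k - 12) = (k + 6)/(k - 4)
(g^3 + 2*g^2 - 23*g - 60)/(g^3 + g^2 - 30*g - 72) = (g - 5)/(g - 6)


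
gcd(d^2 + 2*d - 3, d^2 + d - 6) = d + 3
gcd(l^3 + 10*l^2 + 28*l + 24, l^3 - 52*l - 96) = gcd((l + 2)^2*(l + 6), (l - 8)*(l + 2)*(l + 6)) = l^2 + 8*l + 12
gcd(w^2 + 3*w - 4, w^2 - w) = w - 1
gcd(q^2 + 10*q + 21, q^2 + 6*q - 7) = q + 7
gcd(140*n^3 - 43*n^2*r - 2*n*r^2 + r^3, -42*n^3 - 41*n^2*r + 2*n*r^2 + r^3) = 7*n + r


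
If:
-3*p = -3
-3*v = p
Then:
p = 1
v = -1/3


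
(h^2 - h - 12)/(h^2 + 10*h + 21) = (h - 4)/(h + 7)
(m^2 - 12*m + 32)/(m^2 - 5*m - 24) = (m - 4)/(m + 3)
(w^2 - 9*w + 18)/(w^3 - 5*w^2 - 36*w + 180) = (w - 3)/(w^2 + w - 30)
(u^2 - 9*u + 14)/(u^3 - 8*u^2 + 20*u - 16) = (u - 7)/(u^2 - 6*u + 8)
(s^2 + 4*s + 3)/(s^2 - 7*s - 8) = (s + 3)/(s - 8)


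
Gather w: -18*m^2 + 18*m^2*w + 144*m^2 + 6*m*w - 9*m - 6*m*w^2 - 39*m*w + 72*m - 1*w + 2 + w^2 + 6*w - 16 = 126*m^2 + 63*m + w^2*(1 - 6*m) + w*(18*m^2 - 33*m + 5) - 14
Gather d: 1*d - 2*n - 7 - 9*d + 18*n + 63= -8*d + 16*n + 56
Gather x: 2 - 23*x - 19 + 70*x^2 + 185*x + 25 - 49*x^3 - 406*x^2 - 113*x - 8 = -49*x^3 - 336*x^2 + 49*x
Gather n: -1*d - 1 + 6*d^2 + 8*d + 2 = 6*d^2 + 7*d + 1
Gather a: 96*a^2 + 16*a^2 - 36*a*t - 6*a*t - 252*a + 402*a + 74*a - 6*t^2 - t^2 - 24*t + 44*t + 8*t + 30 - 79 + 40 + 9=112*a^2 + a*(224 - 42*t) - 7*t^2 + 28*t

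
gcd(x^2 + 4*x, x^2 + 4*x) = x^2 + 4*x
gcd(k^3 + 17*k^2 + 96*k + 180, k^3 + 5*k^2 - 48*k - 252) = k^2 + 12*k + 36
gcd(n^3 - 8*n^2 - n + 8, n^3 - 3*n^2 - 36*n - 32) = n^2 - 7*n - 8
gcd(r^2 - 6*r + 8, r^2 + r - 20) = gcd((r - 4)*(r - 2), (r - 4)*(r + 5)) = r - 4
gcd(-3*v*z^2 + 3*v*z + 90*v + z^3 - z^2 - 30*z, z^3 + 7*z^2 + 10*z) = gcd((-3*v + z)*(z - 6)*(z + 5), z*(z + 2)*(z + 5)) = z + 5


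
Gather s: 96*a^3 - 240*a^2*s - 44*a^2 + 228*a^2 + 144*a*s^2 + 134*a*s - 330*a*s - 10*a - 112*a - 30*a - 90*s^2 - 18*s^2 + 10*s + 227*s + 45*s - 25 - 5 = 96*a^3 + 184*a^2 - 152*a + s^2*(144*a - 108) + s*(-240*a^2 - 196*a + 282) - 30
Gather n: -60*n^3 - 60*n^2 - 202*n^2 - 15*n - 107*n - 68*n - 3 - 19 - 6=-60*n^3 - 262*n^2 - 190*n - 28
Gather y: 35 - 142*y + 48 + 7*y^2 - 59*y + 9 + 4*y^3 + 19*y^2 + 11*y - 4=4*y^3 + 26*y^2 - 190*y + 88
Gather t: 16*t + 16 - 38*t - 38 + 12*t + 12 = -10*t - 10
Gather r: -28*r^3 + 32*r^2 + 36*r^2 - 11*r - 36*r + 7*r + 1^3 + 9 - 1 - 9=-28*r^3 + 68*r^2 - 40*r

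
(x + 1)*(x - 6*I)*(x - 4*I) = x^3 + x^2 - 10*I*x^2 - 24*x - 10*I*x - 24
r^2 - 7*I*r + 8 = (r - 8*I)*(r + I)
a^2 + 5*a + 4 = (a + 1)*(a + 4)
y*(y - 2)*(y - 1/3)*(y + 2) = y^4 - y^3/3 - 4*y^2 + 4*y/3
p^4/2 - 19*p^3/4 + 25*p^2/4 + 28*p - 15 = (p/2 + 1)*(p - 6)*(p - 5)*(p - 1/2)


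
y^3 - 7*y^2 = y^2*(y - 7)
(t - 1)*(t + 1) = t^2 - 1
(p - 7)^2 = p^2 - 14*p + 49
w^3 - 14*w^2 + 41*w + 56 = (w - 8)*(w - 7)*(w + 1)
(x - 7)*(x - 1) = x^2 - 8*x + 7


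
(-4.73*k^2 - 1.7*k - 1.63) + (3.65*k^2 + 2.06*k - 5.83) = -1.08*k^2 + 0.36*k - 7.46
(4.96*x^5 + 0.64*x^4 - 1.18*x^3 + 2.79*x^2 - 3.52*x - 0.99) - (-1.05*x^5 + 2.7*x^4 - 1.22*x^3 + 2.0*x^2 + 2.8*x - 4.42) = 6.01*x^5 - 2.06*x^4 + 0.04*x^3 + 0.79*x^2 - 6.32*x + 3.43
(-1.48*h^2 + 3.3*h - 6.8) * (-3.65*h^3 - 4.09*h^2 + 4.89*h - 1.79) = 5.402*h^5 - 5.9918*h^4 + 4.0858*h^3 + 46.5982*h^2 - 39.159*h + 12.172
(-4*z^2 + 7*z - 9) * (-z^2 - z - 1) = 4*z^4 - 3*z^3 + 6*z^2 + 2*z + 9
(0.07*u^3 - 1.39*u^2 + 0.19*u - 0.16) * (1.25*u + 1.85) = 0.0875*u^4 - 1.608*u^3 - 2.334*u^2 + 0.1515*u - 0.296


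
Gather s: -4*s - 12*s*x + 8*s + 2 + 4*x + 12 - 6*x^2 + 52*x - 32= s*(4 - 12*x) - 6*x^2 + 56*x - 18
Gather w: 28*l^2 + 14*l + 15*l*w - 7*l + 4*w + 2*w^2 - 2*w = 28*l^2 + 7*l + 2*w^2 + w*(15*l + 2)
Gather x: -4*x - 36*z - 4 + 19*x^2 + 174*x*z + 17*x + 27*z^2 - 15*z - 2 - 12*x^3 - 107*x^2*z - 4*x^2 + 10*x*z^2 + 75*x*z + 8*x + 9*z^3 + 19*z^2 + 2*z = -12*x^3 + x^2*(15 - 107*z) + x*(10*z^2 + 249*z + 21) + 9*z^3 + 46*z^2 - 49*z - 6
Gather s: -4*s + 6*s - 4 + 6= 2*s + 2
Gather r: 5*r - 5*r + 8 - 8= 0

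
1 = 1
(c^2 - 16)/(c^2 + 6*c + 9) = (c^2 - 16)/(c^2 + 6*c + 9)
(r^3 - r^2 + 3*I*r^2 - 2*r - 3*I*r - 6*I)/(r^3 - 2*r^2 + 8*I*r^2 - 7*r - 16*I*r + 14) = (r^2 + r*(1 + 3*I) + 3*I)/(r^2 + 8*I*r - 7)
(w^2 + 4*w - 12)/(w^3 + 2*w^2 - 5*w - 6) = (w + 6)/(w^2 + 4*w + 3)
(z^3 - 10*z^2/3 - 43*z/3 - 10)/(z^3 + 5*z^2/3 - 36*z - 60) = (z + 1)/(z + 6)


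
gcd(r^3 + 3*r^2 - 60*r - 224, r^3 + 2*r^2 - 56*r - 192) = r^2 - 4*r - 32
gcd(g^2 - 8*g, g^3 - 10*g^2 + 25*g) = g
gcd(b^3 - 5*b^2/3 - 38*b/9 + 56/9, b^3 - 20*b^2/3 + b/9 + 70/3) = b - 7/3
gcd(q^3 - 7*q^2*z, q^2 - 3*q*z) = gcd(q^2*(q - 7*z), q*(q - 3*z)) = q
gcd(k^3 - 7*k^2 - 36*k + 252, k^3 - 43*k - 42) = k^2 - k - 42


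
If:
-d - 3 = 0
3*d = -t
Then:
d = -3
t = 9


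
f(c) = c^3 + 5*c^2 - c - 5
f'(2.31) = 38.11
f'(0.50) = 4.75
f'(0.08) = -0.18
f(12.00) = 2431.00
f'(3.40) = 67.68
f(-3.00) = 16.00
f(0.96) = -0.47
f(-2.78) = 14.94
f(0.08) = -5.05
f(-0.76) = -1.79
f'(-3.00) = -4.00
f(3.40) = 88.70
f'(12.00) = 551.00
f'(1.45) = 19.81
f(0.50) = -4.12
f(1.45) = 7.11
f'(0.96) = 11.36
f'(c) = 3*c^2 + 10*c - 1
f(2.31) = 31.70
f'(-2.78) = -5.61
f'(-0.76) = -6.87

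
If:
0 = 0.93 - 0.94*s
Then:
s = 0.99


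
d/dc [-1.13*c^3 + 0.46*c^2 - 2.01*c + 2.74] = -3.39*c^2 + 0.92*c - 2.01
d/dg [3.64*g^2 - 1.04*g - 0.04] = 7.28*g - 1.04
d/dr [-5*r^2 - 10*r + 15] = -10*r - 10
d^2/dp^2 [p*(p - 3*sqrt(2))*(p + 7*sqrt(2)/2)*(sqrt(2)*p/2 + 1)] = 6*sqrt(2)*p^2 + 9*p - 20*sqrt(2)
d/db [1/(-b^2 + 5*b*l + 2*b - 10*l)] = (2*b - 5*l - 2)/(b^2 - 5*b*l - 2*b + 10*l)^2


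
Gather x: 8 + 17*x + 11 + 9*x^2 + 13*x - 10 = 9*x^2 + 30*x + 9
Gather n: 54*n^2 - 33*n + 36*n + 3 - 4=54*n^2 + 3*n - 1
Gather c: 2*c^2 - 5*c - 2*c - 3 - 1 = 2*c^2 - 7*c - 4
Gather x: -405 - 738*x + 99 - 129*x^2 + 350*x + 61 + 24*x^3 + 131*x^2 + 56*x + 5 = 24*x^3 + 2*x^2 - 332*x - 240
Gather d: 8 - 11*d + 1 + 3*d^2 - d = 3*d^2 - 12*d + 9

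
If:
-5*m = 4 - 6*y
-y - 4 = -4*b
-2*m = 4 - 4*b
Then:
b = 9/7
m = 4/7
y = 8/7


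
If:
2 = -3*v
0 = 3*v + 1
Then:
No Solution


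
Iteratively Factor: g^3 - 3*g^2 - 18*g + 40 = (g - 2)*(g^2 - g - 20) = (g - 5)*(g - 2)*(g + 4)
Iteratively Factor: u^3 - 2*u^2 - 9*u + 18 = (u - 3)*(u^2 + u - 6) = (u - 3)*(u - 2)*(u + 3)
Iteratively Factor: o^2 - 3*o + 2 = (o - 1)*(o - 2)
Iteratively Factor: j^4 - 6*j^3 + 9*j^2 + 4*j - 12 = (j + 1)*(j^3 - 7*j^2 + 16*j - 12) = (j - 2)*(j + 1)*(j^2 - 5*j + 6) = (j - 2)^2*(j + 1)*(j - 3)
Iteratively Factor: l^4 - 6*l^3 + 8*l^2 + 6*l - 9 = (l - 3)*(l^3 - 3*l^2 - l + 3) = (l - 3)*(l + 1)*(l^2 - 4*l + 3) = (l - 3)*(l - 1)*(l + 1)*(l - 3)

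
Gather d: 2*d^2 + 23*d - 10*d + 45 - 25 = 2*d^2 + 13*d + 20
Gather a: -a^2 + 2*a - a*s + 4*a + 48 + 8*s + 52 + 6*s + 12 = -a^2 + a*(6 - s) + 14*s + 112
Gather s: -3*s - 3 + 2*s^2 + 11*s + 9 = 2*s^2 + 8*s + 6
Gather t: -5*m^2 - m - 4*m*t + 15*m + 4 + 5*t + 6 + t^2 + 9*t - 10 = -5*m^2 + 14*m + t^2 + t*(14 - 4*m)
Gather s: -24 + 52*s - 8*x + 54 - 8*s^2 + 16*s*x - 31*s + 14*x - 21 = -8*s^2 + s*(16*x + 21) + 6*x + 9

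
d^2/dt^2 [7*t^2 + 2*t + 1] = 14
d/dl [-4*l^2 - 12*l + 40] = -8*l - 12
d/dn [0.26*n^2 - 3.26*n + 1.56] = 0.52*n - 3.26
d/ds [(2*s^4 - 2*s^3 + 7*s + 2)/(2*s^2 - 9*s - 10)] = 2*(4*s^5 - 29*s^4 - 22*s^3 + 23*s^2 - 4*s - 26)/(4*s^4 - 36*s^3 + 41*s^2 + 180*s + 100)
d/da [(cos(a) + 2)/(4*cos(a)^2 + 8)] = (cos(a)^2 + 4*cos(a) - 2)*sin(a)/(4*(cos(a)^2 + 2)^2)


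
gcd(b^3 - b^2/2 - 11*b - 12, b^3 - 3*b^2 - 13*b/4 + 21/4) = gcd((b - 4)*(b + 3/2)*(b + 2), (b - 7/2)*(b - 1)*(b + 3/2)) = b + 3/2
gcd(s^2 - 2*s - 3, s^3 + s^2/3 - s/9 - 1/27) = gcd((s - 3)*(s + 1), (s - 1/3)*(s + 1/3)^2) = 1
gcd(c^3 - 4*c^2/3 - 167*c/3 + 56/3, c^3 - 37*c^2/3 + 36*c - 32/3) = c^2 - 25*c/3 + 8/3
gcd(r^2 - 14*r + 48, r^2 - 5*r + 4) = 1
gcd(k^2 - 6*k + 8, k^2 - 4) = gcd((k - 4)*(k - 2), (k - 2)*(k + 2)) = k - 2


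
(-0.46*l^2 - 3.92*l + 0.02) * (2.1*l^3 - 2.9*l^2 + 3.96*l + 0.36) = -0.966*l^5 - 6.898*l^4 + 9.5884*l^3 - 15.7468*l^2 - 1.332*l + 0.0072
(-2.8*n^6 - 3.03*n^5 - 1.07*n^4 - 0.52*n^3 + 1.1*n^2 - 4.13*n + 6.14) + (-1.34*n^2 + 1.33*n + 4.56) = -2.8*n^6 - 3.03*n^5 - 1.07*n^4 - 0.52*n^3 - 0.24*n^2 - 2.8*n + 10.7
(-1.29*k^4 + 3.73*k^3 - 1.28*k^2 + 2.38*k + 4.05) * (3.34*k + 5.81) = -4.3086*k^5 + 4.9633*k^4 + 17.3961*k^3 + 0.5124*k^2 + 27.3548*k + 23.5305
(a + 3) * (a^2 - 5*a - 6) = a^3 - 2*a^2 - 21*a - 18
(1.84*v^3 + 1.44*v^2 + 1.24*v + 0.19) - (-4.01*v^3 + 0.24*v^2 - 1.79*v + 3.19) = 5.85*v^3 + 1.2*v^2 + 3.03*v - 3.0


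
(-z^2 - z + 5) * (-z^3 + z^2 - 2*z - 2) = z^5 - 4*z^3 + 9*z^2 - 8*z - 10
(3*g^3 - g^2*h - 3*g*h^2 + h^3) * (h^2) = 3*g^3*h^2 - g^2*h^3 - 3*g*h^4 + h^5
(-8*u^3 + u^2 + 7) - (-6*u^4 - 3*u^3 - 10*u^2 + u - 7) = 6*u^4 - 5*u^3 + 11*u^2 - u + 14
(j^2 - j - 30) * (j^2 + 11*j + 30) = j^4 + 10*j^3 - 11*j^2 - 360*j - 900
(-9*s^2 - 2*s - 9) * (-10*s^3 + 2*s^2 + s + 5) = 90*s^5 + 2*s^4 + 77*s^3 - 65*s^2 - 19*s - 45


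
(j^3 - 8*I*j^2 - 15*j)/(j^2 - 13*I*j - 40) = j*(j - 3*I)/(j - 8*I)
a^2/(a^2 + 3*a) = a/(a + 3)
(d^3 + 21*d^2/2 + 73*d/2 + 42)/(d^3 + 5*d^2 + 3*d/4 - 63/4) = 2*(d + 4)/(2*d - 3)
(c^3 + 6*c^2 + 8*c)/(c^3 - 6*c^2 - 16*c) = (c + 4)/(c - 8)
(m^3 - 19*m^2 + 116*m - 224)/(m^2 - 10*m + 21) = (m^2 - 12*m + 32)/(m - 3)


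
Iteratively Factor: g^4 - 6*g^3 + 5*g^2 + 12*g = (g - 3)*(g^3 - 3*g^2 - 4*g) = (g - 4)*(g - 3)*(g^2 + g) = g*(g - 4)*(g - 3)*(g + 1)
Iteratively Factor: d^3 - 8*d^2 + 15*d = (d - 3)*(d^2 - 5*d) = (d - 5)*(d - 3)*(d)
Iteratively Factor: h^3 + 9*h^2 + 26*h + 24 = (h + 3)*(h^2 + 6*h + 8) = (h + 2)*(h + 3)*(h + 4)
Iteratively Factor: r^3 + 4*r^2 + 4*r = (r + 2)*(r^2 + 2*r) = (r + 2)^2*(r)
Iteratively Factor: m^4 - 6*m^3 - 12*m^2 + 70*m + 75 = (m - 5)*(m^3 - m^2 - 17*m - 15) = (m - 5)^2*(m^2 + 4*m + 3) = (m - 5)^2*(m + 1)*(m + 3)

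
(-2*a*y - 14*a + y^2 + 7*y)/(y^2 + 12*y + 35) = (-2*a + y)/(y + 5)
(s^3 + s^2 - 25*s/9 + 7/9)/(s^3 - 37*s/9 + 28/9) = (3*s - 1)/(3*s - 4)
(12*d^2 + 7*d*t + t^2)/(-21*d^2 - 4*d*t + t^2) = (4*d + t)/(-7*d + t)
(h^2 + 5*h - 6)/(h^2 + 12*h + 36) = (h - 1)/(h + 6)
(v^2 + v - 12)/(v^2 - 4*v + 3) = (v + 4)/(v - 1)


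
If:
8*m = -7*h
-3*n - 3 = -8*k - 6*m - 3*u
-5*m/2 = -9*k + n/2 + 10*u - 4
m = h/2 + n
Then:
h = 856*u/265 - 472/265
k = 21*u/265 + 33/265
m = 413/265 - 749*u/265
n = 649/265 - 1177*u/265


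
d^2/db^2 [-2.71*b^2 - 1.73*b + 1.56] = -5.42000000000000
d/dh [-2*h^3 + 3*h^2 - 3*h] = -6*h^2 + 6*h - 3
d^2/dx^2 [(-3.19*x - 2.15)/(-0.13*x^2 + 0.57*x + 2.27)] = ((3.0776 - 2.4882*x)*(-0.13*x^2 + 0.57*x + 2.27) - (0.26*x - 0.57)*(0.52*x - 1.14)*(3.19*x + 2.15))/(-0.13*x^2 + 0.57*x + 2.27)^3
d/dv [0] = 0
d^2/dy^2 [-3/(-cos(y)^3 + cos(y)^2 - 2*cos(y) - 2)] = 3*((11*cos(y) - 8*cos(2*y) + 9*cos(3*y))*(cos(y)^3 - cos(y)^2 + 2*cos(y) + 2)/4 + 2*(3*cos(y)^2 - 2*cos(y) + 2)^2*sin(y)^2)/(cos(y)^3 - cos(y)^2 + 2*cos(y) + 2)^3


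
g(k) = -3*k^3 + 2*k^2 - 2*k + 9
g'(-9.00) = -767.00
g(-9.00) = 2376.00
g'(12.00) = -1250.00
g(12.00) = -4911.00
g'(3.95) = -126.62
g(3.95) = -152.58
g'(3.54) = -100.62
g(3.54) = -106.10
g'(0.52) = -2.35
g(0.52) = 8.08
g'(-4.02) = -163.52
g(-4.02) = 244.26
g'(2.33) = -41.54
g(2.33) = -22.75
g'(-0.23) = -3.40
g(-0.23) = 9.60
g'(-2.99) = -94.42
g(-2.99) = 113.05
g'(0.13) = -1.63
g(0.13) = 8.77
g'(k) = -9*k^2 + 4*k - 2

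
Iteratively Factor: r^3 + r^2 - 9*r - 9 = (r - 3)*(r^2 + 4*r + 3) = (r - 3)*(r + 3)*(r + 1)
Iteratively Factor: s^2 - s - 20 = (s - 5)*(s + 4)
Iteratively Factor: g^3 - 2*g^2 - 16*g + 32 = (g - 4)*(g^2 + 2*g - 8) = (g - 4)*(g - 2)*(g + 4)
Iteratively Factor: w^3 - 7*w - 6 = (w + 1)*(w^2 - w - 6) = (w - 3)*(w + 1)*(w + 2)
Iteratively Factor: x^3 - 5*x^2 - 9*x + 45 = (x - 3)*(x^2 - 2*x - 15) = (x - 5)*(x - 3)*(x + 3)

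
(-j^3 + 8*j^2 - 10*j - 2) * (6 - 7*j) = 7*j^4 - 62*j^3 + 118*j^2 - 46*j - 12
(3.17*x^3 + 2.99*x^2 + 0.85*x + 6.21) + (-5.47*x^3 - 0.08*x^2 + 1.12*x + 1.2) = -2.3*x^3 + 2.91*x^2 + 1.97*x + 7.41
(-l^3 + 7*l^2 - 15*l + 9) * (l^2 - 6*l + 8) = -l^5 + 13*l^4 - 65*l^3 + 155*l^2 - 174*l + 72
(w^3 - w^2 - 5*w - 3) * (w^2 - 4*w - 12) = w^5 - 5*w^4 - 13*w^3 + 29*w^2 + 72*w + 36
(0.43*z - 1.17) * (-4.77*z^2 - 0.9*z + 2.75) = -2.0511*z^3 + 5.1939*z^2 + 2.2355*z - 3.2175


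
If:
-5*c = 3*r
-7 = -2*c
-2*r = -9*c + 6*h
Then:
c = 7/2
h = 259/36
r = -35/6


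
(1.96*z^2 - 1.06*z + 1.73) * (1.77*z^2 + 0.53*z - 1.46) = 3.4692*z^4 - 0.8374*z^3 - 0.3613*z^2 + 2.4645*z - 2.5258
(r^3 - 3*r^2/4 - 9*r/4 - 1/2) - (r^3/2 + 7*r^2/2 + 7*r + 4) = r^3/2 - 17*r^2/4 - 37*r/4 - 9/2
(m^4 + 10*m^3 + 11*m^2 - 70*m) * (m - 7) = m^5 + 3*m^4 - 59*m^3 - 147*m^2 + 490*m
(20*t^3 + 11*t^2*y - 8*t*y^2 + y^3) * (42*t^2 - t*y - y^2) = 840*t^5 + 442*t^4*y - 367*t^3*y^2 + 39*t^2*y^3 + 7*t*y^4 - y^5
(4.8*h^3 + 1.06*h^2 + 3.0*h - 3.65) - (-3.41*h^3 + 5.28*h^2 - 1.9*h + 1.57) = 8.21*h^3 - 4.22*h^2 + 4.9*h - 5.22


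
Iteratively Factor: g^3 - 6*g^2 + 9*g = (g - 3)*(g^2 - 3*g) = (g - 3)^2*(g)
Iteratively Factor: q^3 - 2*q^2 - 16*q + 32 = (q + 4)*(q^2 - 6*q + 8) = (q - 2)*(q + 4)*(q - 4)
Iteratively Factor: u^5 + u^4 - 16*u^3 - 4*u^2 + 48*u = (u - 3)*(u^4 + 4*u^3 - 4*u^2 - 16*u) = (u - 3)*(u - 2)*(u^3 + 6*u^2 + 8*u) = (u - 3)*(u - 2)*(u + 2)*(u^2 + 4*u) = (u - 3)*(u - 2)*(u + 2)*(u + 4)*(u)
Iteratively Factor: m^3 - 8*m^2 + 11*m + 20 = (m + 1)*(m^2 - 9*m + 20) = (m - 5)*(m + 1)*(m - 4)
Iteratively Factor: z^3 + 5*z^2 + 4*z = (z + 1)*(z^2 + 4*z) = (z + 1)*(z + 4)*(z)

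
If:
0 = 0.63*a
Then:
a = 0.00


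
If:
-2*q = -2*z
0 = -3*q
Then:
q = 0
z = 0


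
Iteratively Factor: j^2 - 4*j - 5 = (j + 1)*(j - 5)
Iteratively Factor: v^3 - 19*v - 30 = (v + 2)*(v^2 - 2*v - 15) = (v + 2)*(v + 3)*(v - 5)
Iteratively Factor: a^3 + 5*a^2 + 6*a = (a + 3)*(a^2 + 2*a) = (a + 2)*(a + 3)*(a)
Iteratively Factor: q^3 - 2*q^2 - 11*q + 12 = (q + 3)*(q^2 - 5*q + 4) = (q - 4)*(q + 3)*(q - 1)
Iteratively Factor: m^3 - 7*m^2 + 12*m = (m - 4)*(m^2 - 3*m) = m*(m - 4)*(m - 3)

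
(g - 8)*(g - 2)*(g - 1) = g^3 - 11*g^2 + 26*g - 16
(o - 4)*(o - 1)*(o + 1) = o^3 - 4*o^2 - o + 4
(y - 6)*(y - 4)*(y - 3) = y^3 - 13*y^2 + 54*y - 72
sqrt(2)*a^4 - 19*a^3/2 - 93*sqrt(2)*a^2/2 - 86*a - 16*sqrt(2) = (a - 8*sqrt(2))*(a + sqrt(2))*(a + 2*sqrt(2))*(sqrt(2)*a + 1/2)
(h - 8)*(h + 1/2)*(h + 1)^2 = h^4 - 11*h^3/2 - 18*h^2 - 31*h/2 - 4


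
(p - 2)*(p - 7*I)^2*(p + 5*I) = p^4 - 2*p^3 - 9*I*p^3 + 21*p^2 + 18*I*p^2 - 42*p - 245*I*p + 490*I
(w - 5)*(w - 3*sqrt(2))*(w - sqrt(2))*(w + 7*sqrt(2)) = w^4 - 5*w^3 + 3*sqrt(2)*w^3 - 50*w^2 - 15*sqrt(2)*w^2 + 42*sqrt(2)*w + 250*w - 210*sqrt(2)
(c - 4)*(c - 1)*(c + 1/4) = c^3 - 19*c^2/4 + 11*c/4 + 1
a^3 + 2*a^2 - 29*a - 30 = (a - 5)*(a + 1)*(a + 6)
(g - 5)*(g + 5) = g^2 - 25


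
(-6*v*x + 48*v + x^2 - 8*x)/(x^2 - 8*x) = (-6*v + x)/x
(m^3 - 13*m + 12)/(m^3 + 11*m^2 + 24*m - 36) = (m^2 + m - 12)/(m^2 + 12*m + 36)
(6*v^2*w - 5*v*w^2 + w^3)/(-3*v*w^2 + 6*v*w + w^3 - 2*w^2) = (-2*v + w)/(w - 2)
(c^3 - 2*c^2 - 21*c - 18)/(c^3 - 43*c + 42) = (c^2 + 4*c + 3)/(c^2 + 6*c - 7)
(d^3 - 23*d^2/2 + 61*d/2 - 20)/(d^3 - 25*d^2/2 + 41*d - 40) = (d - 1)/(d - 2)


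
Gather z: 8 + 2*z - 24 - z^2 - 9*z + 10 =-z^2 - 7*z - 6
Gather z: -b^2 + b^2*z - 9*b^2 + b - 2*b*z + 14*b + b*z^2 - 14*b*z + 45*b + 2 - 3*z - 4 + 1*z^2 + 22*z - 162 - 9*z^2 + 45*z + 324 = -10*b^2 + 60*b + z^2*(b - 8) + z*(b^2 - 16*b + 64) + 160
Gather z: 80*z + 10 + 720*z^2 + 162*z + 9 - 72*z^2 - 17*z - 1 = 648*z^2 + 225*z + 18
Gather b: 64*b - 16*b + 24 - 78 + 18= 48*b - 36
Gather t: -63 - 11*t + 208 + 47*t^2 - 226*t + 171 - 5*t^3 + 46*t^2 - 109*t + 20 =-5*t^3 + 93*t^2 - 346*t + 336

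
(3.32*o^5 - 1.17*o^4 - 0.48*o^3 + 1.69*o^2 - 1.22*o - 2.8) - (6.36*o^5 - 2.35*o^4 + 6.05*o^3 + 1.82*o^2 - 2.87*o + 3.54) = -3.04*o^5 + 1.18*o^4 - 6.53*o^3 - 0.13*o^2 + 1.65*o - 6.34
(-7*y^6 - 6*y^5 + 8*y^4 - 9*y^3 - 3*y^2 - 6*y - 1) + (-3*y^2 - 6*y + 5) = -7*y^6 - 6*y^5 + 8*y^4 - 9*y^3 - 6*y^2 - 12*y + 4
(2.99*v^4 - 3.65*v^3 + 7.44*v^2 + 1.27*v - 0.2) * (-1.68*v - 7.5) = -5.0232*v^5 - 16.293*v^4 + 14.8758*v^3 - 57.9336*v^2 - 9.189*v + 1.5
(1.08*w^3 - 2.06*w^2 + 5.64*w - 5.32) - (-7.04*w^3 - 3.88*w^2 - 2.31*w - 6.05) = 8.12*w^3 + 1.82*w^2 + 7.95*w + 0.73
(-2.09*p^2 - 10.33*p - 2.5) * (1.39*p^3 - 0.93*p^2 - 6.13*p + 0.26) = -2.9051*p^5 - 12.415*p^4 + 18.9436*p^3 + 65.1045*p^2 + 12.6392*p - 0.65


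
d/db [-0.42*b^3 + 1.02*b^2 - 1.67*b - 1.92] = -1.26*b^2 + 2.04*b - 1.67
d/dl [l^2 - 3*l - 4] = 2*l - 3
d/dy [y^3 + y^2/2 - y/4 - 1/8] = 3*y^2 + y - 1/4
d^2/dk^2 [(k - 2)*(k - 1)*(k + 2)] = 6*k - 2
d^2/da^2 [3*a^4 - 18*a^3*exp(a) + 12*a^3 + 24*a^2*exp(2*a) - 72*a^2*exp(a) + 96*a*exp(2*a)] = -18*a^3*exp(a) + 96*a^2*exp(2*a) - 180*a^2*exp(a) + 36*a^2 + 576*a*exp(2*a) - 396*a*exp(a) + 72*a + 432*exp(2*a) - 144*exp(a)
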